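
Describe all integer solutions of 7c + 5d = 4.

Step 1: Compute gcd(7, 5) = 1.
Since 1 divides 4, solutions exist.

Step 2: Find a particular solution using extended Euclidean algorithm.
We get c₀ = -8, d₀ = 12.
Check: 7*-8 + 5*12 = 4 = 4 ✓

Step 3: Write the general solution.
c = -8 + (5/1)t = -8 + 5t
d = 12 - (7/1)t = 12 - 7t
for any integer t.

c = -8 + 5t, d = 12 - 7t for integer t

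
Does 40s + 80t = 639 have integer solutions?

Step 1: Compute gcd(40, 80).
gcd(40, 80) = 40

Step 2: Check divisibility.
Does 40 divide 639? 639 = 40 x 15 + 39, so no.

By the theorem on linear Diophantine equations, 40s + 80t = 639 has integer solutions if and only if gcd(40, 80) divides 639. Since 40 does not divide 639, no solutions exist.

No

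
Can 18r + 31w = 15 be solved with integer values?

Step 1: Compute gcd(18, 31).
gcd(18, 31) = 1

Step 2: Check divisibility.
Does 1 divide 15? 15 = 1 x 15, so yes.

By the theorem on linear Diophantine equations, 18r + 31w = 15 has integer solutions if and only if gcd(18, 31) divides 15. Since 1 | 15, solutions exist.

Yes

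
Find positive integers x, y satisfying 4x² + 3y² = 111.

Try small values of x and check whether (111 - 4x²)/3 is a perfect square.
x = 3: 4·3² = 36, so 3y² = 111 - 36 = 75, giving y² = 25, y = 5.
Check: 4·3² + 3·5² = 36 + 75 = 111 ✓

x = 3, y = 5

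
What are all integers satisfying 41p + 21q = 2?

Step 1: Compute gcd(41, 21) = 1.
Since 1 divides 2, solutions exist.

Step 2: Find a particular solution using extended Euclidean algorithm.
We get p₀ = -2, q₀ = 4.
Check: 41*-2 + 21*4 = 2 = 2 ✓

Step 3: Write the general solution.
p = -2 + (21/1)t = -2 + 21t
q = 4 - (41/1)t = 4 - 41t
for any integer t.

p = -2 + 21t, q = 4 - 41t for integer t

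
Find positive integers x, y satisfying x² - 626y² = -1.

We need x² = 626y² - 1. Try successive y:
y = 1: x² = 626·1² - 1 = 625 = 25² ✓
Check: 25² - 626·1² = 625 - 626 = -1 ✓

x = 25, y = 1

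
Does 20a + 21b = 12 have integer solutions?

Step 1: Compute gcd(20, 21).
gcd(20, 21) = 1

Step 2: Check divisibility.
Does 1 divide 12? 12 = 1 x 12, so yes.

By the theorem on linear Diophantine equations, 20a + 21b = 12 has integer solutions if and only if gcd(20, 21) divides 12. Since 1 | 12, solutions exist.

Yes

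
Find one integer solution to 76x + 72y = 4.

Step 1: Check solvability.
gcd(76, 72) = 4
Since 4 divides 4, solutions exist.

Step 2: Apply extended Euclidean algorithm to find gcd.
We find integers such that 76*x0 + 72*y0 = 4

Step 3: Scale the particular solution.
Multiply by 4/4 = 1:
x = 1, y = -1

Step 4: Verify.
76*(1) + 72*(-1) = 4 = 4 ✓

x = 1, y = -1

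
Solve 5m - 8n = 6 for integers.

Step 1: Check solvability.
gcd(5, 8) = 1
Since 1 divides 6, solutions exist.

Step 2: Apply extended Euclidean algorithm to find gcd.
We find integers such that 5*x0 + 8*y0 = 1

Step 3: Scale the particular solution.
Multiply by 6/1 = 6:
m = -18, n = -12

Step 4: Verify.
5*(-18) - 8*(-12) = 6 = 6 ✓

m = -18, n = -12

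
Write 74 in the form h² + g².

We need to find integers h, g > 0 such that h² + g² = 74.
Trying h = 5: g² = 74 - 5² = 74 - 25 = 49
g = 7
Check: 5² + 7² = 25 + 49 = 74 ✓

74 = 5² + 7²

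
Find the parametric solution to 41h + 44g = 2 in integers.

Step 1: Compute gcd(41, 44) = 1.
Since 1 divides 2, solutions exist.

Step 2: Find a particular solution using extended Euclidean algorithm.
We get h₀ = -30, g₀ = 28.
Check: 41*-30 + 44*28 = 2 = 2 ✓

Step 3: Write the general solution.
h = -30 + (44/1)t = -30 + 44t
g = 28 - (41/1)t = 28 - 41t
for any integer t.

h = -30 + 44t, g = 28 - 41t for integer t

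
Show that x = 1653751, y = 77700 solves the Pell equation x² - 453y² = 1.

Compute x² = 1653751² = 2734892370001
Compute 453y² = 453·77700² = 453·6037290000 = 2734892370000
x² - 453y² = 2734892370001 - 2734892370000 = 1
Since this equals 1, (1653751, 77700) is a solution.

Yes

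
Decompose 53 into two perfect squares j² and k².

We need to find integers j, k > 0 such that j² + k² = 53.
Trying j = 2: k² = 53 - 2² = 53 - 4 = 49
k = 7
Check: 2² + 7² = 4 + 49 = 53 ✓

53 = 2² + 7²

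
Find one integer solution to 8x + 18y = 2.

Step 1: Check solvability.
gcd(8, 18) = 2
Since 2 divides 2, solutions exist.

Step 2: Apply extended Euclidean algorithm to find gcd.
We find integers such that 8*x0 + 18*y0 = 2

Step 3: Scale the particular solution.
Multiply by 2/2 = 1:
x = -2, y = 1

Step 4: Verify.
8*(-2) + 18*(1) = 2 = 2 ✓

x = -2, y = 1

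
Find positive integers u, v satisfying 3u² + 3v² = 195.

Try small values of u and check whether (195 - 3u²)/3 is a perfect square.
u = 1: 3·1² = 3, so 3v² = 195 - 3 = 192, giving v² = 64, v = 8.
Check: 3·1² + 3·8² = 3 + 192 = 195 ✓

u = 1, v = 8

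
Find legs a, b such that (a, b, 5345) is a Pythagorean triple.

We need a² + b² = 5345² = 28569025.
Trying: 3655² + 3900² = 13359025 + 15210000 = 28569025 ✓

(3655, 3900, 5345)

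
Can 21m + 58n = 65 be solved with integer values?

Step 1: Compute gcd(21, 58).
gcd(21, 58) = 1

Step 2: Check divisibility.
Does 1 divide 65? 65 = 1 x 65, so yes.

By the theorem on linear Diophantine equations, 21m + 58n = 65 has integer solutions if and only if gcd(21, 58) divides 65. Since 1 | 65, solutions exist.

Yes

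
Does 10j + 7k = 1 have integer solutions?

Step 1: Compute gcd(10, 7).
gcd(10, 7) = 1

Step 2: Check divisibility.
Does 1 divide 1? 1 = 1 x 1, so yes.

By the theorem on linear Diophantine equations, 10j + 7k = 1 has integer solutions if and only if gcd(10, 7) divides 1. Since 1 | 1, solutions exist.

Yes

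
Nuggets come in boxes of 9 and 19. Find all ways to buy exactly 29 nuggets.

We need non-negative integers (x, y) with 9x + 19y = 29.
For each x in 0..3, check if 29 - 9x is a non-negative multiple of 19.
No x yields an integer y ≥ 0.

No solution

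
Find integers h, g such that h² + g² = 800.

We need to find integers h, g > 0 such that h² + g² = 800.
Trying h = 4: g² = 800 - 4² = 800 - 16 = 784
g = 28
Check: 4² + 28² = 16 + 784 = 800 ✓

800 = 4² + 28²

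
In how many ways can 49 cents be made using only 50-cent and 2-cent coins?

We need non-negative integers (x, y) with 50x + 2y = 49.
For each x from 0 to 0, check if (49 - 50x) is a non-negative multiple of 2.
Solutions (x, y): none
Count: 0

0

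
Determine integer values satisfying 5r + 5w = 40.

Step 1: Check solvability.
gcd(5, 5) = 5
Since 5 divides 40, solutions exist.

Step 2: Apply extended Euclidean algorithm to find gcd.
We find integers such that 5*x0 + 5*y0 = 5

Step 3: Scale the particular solution.
Multiply by 40/5 = 8:
r = 0, w = 8

Step 4: Verify.
5*(0) + 5*(8) = 40 = 40 ✓

r = 0, w = 8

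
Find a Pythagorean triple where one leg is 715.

We need the other leg and hypotenuse such that 715² + x² = c².
Take x = 120, c = 725: 715² + 120² = 511225 + 14400 = 525625 = 725² ✓
Triple: (715, 120, 725)

(715, 120, 725)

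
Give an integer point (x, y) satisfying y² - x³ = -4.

Try small integer x values and check whether x³ - 4 is a perfect square.
x = 5: x³ - 4 = 5³ - 4 = 125 - 4 = 121
Is 121 a perfect square? 11² = 121 ✓
So (x, y) = (5, 11) is a solution.

x = 5, y = 11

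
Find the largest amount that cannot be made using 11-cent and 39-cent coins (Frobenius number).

For two coprime denominations a and b, the Frobenius number (largest value not representable as a non-negative combination) is ab - a - b.
Here gcd(11, 39) = 1, so they are coprime.
F(11, 39) = 11·39 - 11 - 39 = 429 - 50 = 379

379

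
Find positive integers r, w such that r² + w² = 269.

Search for r with 269 - r² a perfect square.
r = 10: 269 - 10² = 269 - 100 = 169 = 13² ✓
So r = 10, w = 13.

r = 10, w = 13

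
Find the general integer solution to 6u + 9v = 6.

Step 1: Compute gcd(6, 9) = 3.
Since 3 divides 6, solutions exist.

Step 2: Find a particular solution using extended Euclidean algorithm.
We get u₀ = -2, v₀ = 2.
Check: 6*-2 + 9*2 = 6 = 6 ✓

Step 3: Write the general solution.
u = -2 + (9/3)t = -2 + 3t
v = 2 - (6/3)t = 2 - 2t
for any integer t.

u = -2 + 3t, v = 2 - 2t for integer t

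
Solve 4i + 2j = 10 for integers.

Step 1: Check solvability.
gcd(4, 2) = 2
Since 2 divides 10, solutions exist.

Step 2: Apply extended Euclidean algorithm to find gcd.
We find integers such that 4*x0 + 2*y0 = 2

Step 3: Scale the particular solution.
Multiply by 10/2 = 5:
i = 0, j = 5

Step 4: Verify.
4*(0) + 2*(5) = 10 = 10 ✓

i = 0, j = 5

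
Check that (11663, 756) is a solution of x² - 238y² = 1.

Compute x² = 11663² = 136025569
Compute 238y² = 238·756² = 238·571536 = 136025568
x² - 238y² = 136025569 - 136025568 = 1
Since this equals 1, (11663, 756) is a solution.

Yes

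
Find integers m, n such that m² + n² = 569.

We need to find integers m, n > 0 such that m² + n² = 569.
Trying m = 13: n² = 569 - 13² = 569 - 169 = 400
n = 20
Check: 13² + 20² = 169 + 400 = 569 ✓

569 = 13² + 20²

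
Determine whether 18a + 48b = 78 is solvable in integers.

Step 1: Compute gcd(18, 48).
gcd(18, 48) = 6

Step 2: Check divisibility.
Does 6 divide 78? 78 = 6 x 13, so yes.

By the theorem on linear Diophantine equations, 18a + 48b = 78 has integer solutions if and only if gcd(18, 48) divides 78. Since 6 | 78, solutions exist.

Yes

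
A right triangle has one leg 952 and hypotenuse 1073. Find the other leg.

a² = c² - b² = 1151329 - 906304 = 245025
a = 495

495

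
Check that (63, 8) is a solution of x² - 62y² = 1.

Compute x² = 63² = 3969
Compute 62y² = 62·8² = 62·64 = 3968
x² - 62y² = 3969 - 3968 = 1
Since this equals 1, (63, 8) is a solution.

Yes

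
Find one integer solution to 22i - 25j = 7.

Step 1: Check solvability.
gcd(22, 25) = 1
Since 1 divides 7, solutions exist.

Step 2: Apply extended Euclidean algorithm to find gcd.
We find integers such that 22*x0 + 25*y0 = 1

Step 3: Scale the particular solution.
Multiply by 7/1 = 7:
i = 56, j = 49

Step 4: Verify.
22*(56) - 25*(49) = 7 = 7 ✓

i = 56, j = 49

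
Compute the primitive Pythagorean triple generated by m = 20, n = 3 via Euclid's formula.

a = m² - n² = 400 - 9 = 391
b = 2mn = 2·20·3 = 120
c = m² + n² = 400 + 9 = 409
Verify: 391² + 120² = 152881 + 14400 = 167281 = 409² ✓

(391, 120, 409)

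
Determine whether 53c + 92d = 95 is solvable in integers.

Step 1: Compute gcd(53, 92).
gcd(53, 92) = 1

Step 2: Check divisibility.
Does 1 divide 95? 95 = 1 x 95, so yes.

By the theorem on linear Diophantine equations, 53c + 92d = 95 has integer solutions if and only if gcd(53, 92) divides 95. Since 1 | 95, solutions exist.

Yes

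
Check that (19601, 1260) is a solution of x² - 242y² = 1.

Compute x² = 19601² = 384199201
Compute 242y² = 242·1260² = 242·1587600 = 384199200
x² - 242y² = 384199201 - 384199200 = 1
Since this equals 1, (19601, 1260) is a solution.

Yes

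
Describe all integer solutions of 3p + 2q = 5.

Step 1: Compute gcd(3, 2) = 1.
Since 1 divides 5, solutions exist.

Step 2: Find a particular solution using extended Euclidean algorithm.
We get p₀ = 5, q₀ = -5.
Check: 3*5 + 2*-5 = 5 = 5 ✓

Step 3: Write the general solution.
p = 5 + (2/1)t = 5 + 2t
q = -5 - (3/1)t = -5 - 3t
for any integer t.

p = 5 + 2t, q = -5 - 3t for integer t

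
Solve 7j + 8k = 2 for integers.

Step 1: Check solvability.
gcd(7, 8) = 1
Since 1 divides 2, solutions exist.

Step 2: Apply extended Euclidean algorithm to find gcd.
We find integers such that 7*x0 + 8*y0 = 1

Step 3: Scale the particular solution.
Multiply by 2/1 = 2:
j = -2, k = 2

Step 4: Verify.
7*(-2) + 8*(2) = 2 = 2 ✓

j = -2, k = 2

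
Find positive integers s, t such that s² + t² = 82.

Search for s with 82 - s² a perfect square.
s = 1: 82 - 1² = 82 - 1 = 81 = 9² ✓
So s = 1, t = 9.

s = 1, t = 9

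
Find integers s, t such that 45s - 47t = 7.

Step 1: Check solvability.
gcd(45, 47) = 1
Since 1 divides 7, solutions exist.

Step 2: Apply extended Euclidean algorithm to find gcd.
We find integers such that 45*x0 + 47*y0 = 1

Step 3: Scale the particular solution.
Multiply by 7/1 = 7:
s = 161, t = 154

Step 4: Verify.
45*(161) - 47*(154) = 7 = 7 ✓

s = 161, t = 154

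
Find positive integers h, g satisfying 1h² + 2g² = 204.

Try small values of h and check whether (204 - 1h²)/2 is a perfect square.
h = 2: 1·2² = 4, so 2g² = 204 - 4 = 200, giving g² = 100, g = 10.
Check: 1·2² + 2·10² = 4 + 200 = 204 ✓

h = 2, g = 10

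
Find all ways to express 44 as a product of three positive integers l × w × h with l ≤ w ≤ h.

Iterate l from 1 to ⌊44^(1/3)⌋. For each l dividing 44, iterate w ≥ l with w dividing 44/l, and set h = 44/(l·w).
Triples found (4): (1×1×44), (1×2×22), (1×4×11), (2×2×11)

(1×1×44), (1×2×22), (1×4×11), (2×2×11)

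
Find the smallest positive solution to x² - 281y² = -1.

We need x² = 281y² - 1. Try successive y:
y = 1: x² = 281·1² - 1 = 280, not a perfect square
y = 2: x² = 281·2² - 1 = 1123, not a perfect square
y = 3: x² = 281·3² - 1 = 2528, not a perfect square
...
y = 63445: x² = 281·63445² - 1 = 1131100315024 = 1063532² ✓
Check: 1063532² - 281·63445² = 1131100315024 - 1131100315025 = -1 ✓

x = 1063532, y = 63445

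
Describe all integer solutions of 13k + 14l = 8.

Step 1: Compute gcd(13, 14) = 1.
Since 1 divides 8, solutions exist.

Step 2: Find a particular solution using extended Euclidean algorithm.
We get k₀ = -8, l₀ = 8.
Check: 13*-8 + 14*8 = 8 = 8 ✓

Step 3: Write the general solution.
k = -8 + (14/1)t = -8 + 14t
l = 8 - (13/1)t = 8 - 13t
for any integer t.

k = -8 + 14t, l = 8 - 13t for integer t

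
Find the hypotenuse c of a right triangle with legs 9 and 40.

c² = a² + b² = 9² + 40² = 81 + 1600 = 1681
c = 41

41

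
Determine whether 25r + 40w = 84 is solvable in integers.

Step 1: Compute gcd(25, 40).
gcd(25, 40) = 5

Step 2: Check divisibility.
Does 5 divide 84? 84 = 5 x 16 + 4, so no.

By the theorem on linear Diophantine equations, 25r + 40w = 84 has integer solutions if and only if gcd(25, 40) divides 84. Since 5 does not divide 84, no solutions exist.

No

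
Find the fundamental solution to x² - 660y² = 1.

We seek the smallest positive integers (x, y) with x² - 660y² = 1, i.e., x² = 660y² + 1.
Try successive y values:
y = 1: x² = 660·1² + 1 = 661, not a perfect square
y = 2: x² = 660·2² + 1 = 2641, not a perfect square
y = 3: x² = 660·3² + 1 = 5941, not a perfect square
... continuing the search (or via continued fractions) ...
y = 42: x² = 660·42² + 1 = 1164241, x = 1079 ✓

Verify: 1079² - 660·42² = 1164241 - 1164240 = 1 ✓

x = 1079, y = 42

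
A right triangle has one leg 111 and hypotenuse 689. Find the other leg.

b² = c² - a² = 474721 - 12321 = 462400
b = 680

680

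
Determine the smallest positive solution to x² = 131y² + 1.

We seek the smallest positive integers (x, y) with x² - 131y² = 1, i.e., x² = 131y² + 1.
Try successive y values:
y = 1: x² = 131·1² + 1 = 132, not a perfect square
y = 2: x² = 131·2² + 1 = 525, not a perfect square
y = 3: x² = 131·3² + 1 = 1180, not a perfect square
... continuing the search (or via continued fractions) ...
y = 927: x² = 131·927² + 1 = 112572100, x = 10610 ✓

Verify: 10610² - 131·927² = 112572100 - 112572099 = 1 ✓

x = 10610, y = 927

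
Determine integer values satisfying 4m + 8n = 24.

Step 1: Check solvability.
gcd(4, 8) = 4
Since 4 divides 24, solutions exist.

Step 2: Apply extended Euclidean algorithm to find gcd.
We find integers such that 4*x0 + 8*y0 = 4

Step 3: Scale the particular solution.
Multiply by 24/4 = 6:
m = 6, n = 0

Step 4: Verify.
4*(6) + 8*(0) = 24 = 24 ✓

m = 6, n = 0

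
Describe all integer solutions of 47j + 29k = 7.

Step 1: Compute gcd(47, 29) = 1.
Since 1 divides 7, solutions exist.

Step 2: Find a particular solution using extended Euclidean algorithm.
We get j₀ = -56, k₀ = 91.
Check: 47*-56 + 29*91 = 7 = 7 ✓

Step 3: Write the general solution.
j = -56 + (29/1)t = -56 + 29t
k = 91 - (47/1)t = 91 - 47t
for any integer t.

j = -56 + 29t, k = 91 - 47t for integer t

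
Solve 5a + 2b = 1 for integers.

Step 1: Check solvability.
gcd(5, 2) = 1
Since 1 divides 1, solutions exist.

Step 2: Apply extended Euclidean algorithm to find gcd.
We find integers such that 5*x0 + 2*y0 = 1

Step 3: Scale the particular solution.
Multiply by 1/1 = 1:
a = 1, b = -2

Step 4: Verify.
5*(1) + 2*(-2) = 1 = 1 ✓

a = 1, b = -2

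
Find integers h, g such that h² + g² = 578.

We need to find integers h, g > 0 such that h² + g² = 578.
Trying h = 7: g² = 578 - 7² = 578 - 49 = 529
g = 23
Check: 7² + 23² = 49 + 529 = 578 ✓

578 = 7² + 23²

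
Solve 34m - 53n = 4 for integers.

Step 1: Check solvability.
gcd(34, 53) = 1
Since 1 divides 4, solutions exist.

Step 2: Apply extended Euclidean algorithm to find gcd.
We find integers such that 34*x0 + 53*y0 = 1

Step 3: Scale the particular solution.
Multiply by 4/1 = 4:
m = -56, n = -36

Step 4: Verify.
34*(-56) - 53*(-36) = 4 = 4 ✓

m = -56, n = -36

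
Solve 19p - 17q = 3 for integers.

Step 1: Check solvability.
gcd(19, 17) = 1
Since 1 divides 3, solutions exist.

Step 2: Apply extended Euclidean algorithm to find gcd.
We find integers such that 19*x0 + 17*y0 = 1

Step 3: Scale the particular solution.
Multiply by 3/1 = 3:
p = -24, q = -27

Step 4: Verify.
19*(-24) - 17*(-27) = 3 = 3 ✓

p = -24, q = -27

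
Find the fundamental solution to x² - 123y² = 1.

We seek the smallest positive integers (x, y) with x² - 123y² = 1, i.e., x² = 123y² + 1.
Try successive y values:
y = 1: x² = 123·1² + 1 = 124, not a perfect square
y = 2: x² = 123·2² + 1 = 493, not a perfect square
y = 3: x² = 123·3² + 1 = 1108, not a perfect square
... continuing the search (or via continued fractions) ...
y = 11: x² = 123·11² + 1 = 14884, x = 122 ✓

Verify: 122² - 123·11² = 14884 - 14883 = 1 ✓

x = 122, y = 11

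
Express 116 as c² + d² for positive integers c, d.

We need to find integers c, d > 0 such that c² + d² = 116.
Trying c = 4: d² = 116 - 4² = 116 - 16 = 100
d = 10
Check: 4² + 10² = 16 + 100 = 116 ✓

116 = 4² + 10²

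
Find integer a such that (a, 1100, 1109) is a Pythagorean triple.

a² = c² - b² = 1109² - 1100² = 1229881 - 1210000 = 19881
a = sqrt(19881) = 141

141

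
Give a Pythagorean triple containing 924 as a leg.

We need the other leg and hypotenuse such that 924² + x² = c².
Take x = 3325, c = 3451: 924² + 3325² = 853776 + 11055625 = 11909401 = 3451² ✓
Triple: (3325, 924, 3451)

(3325, 924, 3451)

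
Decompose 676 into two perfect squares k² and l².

We need to find integers k, l > 0 such that k² + l² = 676.
Trying k = 10: l² = 676 - 10² = 676 - 100 = 576
l = 24
Check: 10² + 24² = 100 + 576 = 676 ✓

676 = 10² + 24²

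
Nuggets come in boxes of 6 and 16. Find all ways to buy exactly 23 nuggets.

We need non-negative integers (x, y) with 6x + 16y = 23.
For each x in 0..3, check if 23 - 6x is a non-negative multiple of 16.
No x yields an integer y ≥ 0.

No solution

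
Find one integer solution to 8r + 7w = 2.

Step 1: Check solvability.
gcd(8, 7) = 1
Since 1 divides 2, solutions exist.

Step 2: Apply extended Euclidean algorithm to find gcd.
We find integers such that 8*x0 + 7*y0 = 1

Step 3: Scale the particular solution.
Multiply by 2/1 = 2:
r = 2, w = -2

Step 4: Verify.
8*(2) + 7*(-2) = 2 = 2 ✓

r = 2, w = -2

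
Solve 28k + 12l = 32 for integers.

Step 1: Check solvability.
gcd(28, 12) = 4
Since 4 divides 32, solutions exist.

Step 2: Apply extended Euclidean algorithm to find gcd.
We find integers such that 28*x0 + 12*y0 = 4

Step 3: Scale the particular solution.
Multiply by 32/4 = 8:
k = 8, l = -16

Step 4: Verify.
28*(8) + 12*(-16) = 32 = 32 ✓

k = 8, l = -16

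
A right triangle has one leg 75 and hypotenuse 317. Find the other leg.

b² = c² - a² = 100489 - 5625 = 94864
b = 308

308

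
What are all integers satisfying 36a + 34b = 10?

Step 1: Compute gcd(36, 34) = 2.
Since 2 divides 10, solutions exist.

Step 2: Find a particular solution using extended Euclidean algorithm.
We get a₀ = 5, b₀ = -5.
Check: 36*5 + 34*-5 = 10 = 10 ✓

Step 3: Write the general solution.
a = 5 + (34/2)t = 5 + 17t
b = -5 - (36/2)t = -5 - 18t
for any integer t.

a = 5 + 17t, b = -5 - 18t for integer t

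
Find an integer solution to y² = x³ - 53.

Try small integer x values and check whether x³ - 53 is a perfect square.
x = 29: x³ - 53 = 29³ - 53 = 24389 - 53 = 24336
Is 24336 a perfect square? 156² = 24336 ✓
So (x, y) = (29, -156) is a solution.

x = 29, y = -156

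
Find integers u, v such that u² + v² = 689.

We need to find integers u, v > 0 such that u² + v² = 689.
Trying u = 8: v² = 689 - 8² = 689 - 64 = 625
v = 25
Check: 8² + 25² = 64 + 625 = 689 ✓

689 = 8² + 25²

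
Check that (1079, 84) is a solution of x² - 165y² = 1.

Compute x² = 1079² = 1164241
Compute 165y² = 165·84² = 165·7056 = 1164240
x² - 165y² = 1164241 - 1164240 = 1
Since this equals 1, (1079, 84) is a solution.

Yes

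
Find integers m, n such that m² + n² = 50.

We need to find integers m, n > 0 such that m² + n² = 50.
Trying m = 1: n² = 50 - 1² = 50 - 1 = 49
n = 7
Check: 1² + 7² = 1 + 49 = 50 ✓

50 = 1² + 7²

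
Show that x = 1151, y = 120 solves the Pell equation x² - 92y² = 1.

Compute x² = 1151² = 1324801
Compute 92y² = 92·120² = 92·14400 = 1324800
x² - 92y² = 1324801 - 1324800 = 1
Since this equals 1, (1151, 120) is a solution.

Yes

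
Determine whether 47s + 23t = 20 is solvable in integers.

Step 1: Compute gcd(47, 23).
gcd(47, 23) = 1

Step 2: Check divisibility.
Does 1 divide 20? 20 = 1 x 20, so yes.

By the theorem on linear Diophantine equations, 47s + 23t = 20 has integer solutions if and only if gcd(47, 23) divides 20. Since 1 | 20, solutions exist.

Yes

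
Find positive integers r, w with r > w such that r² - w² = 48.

Factor: r² - w² = (r+w)(r-w) = 48.
We need two factors of 48 with the same parity.
Use r+w = 24 and r-w = 2 (product 24·2 = 48).
Adding: 2r = 26, so r = 13.
Subtracting: 2w = 22, so w = 11.
Check: 13² - 11² = 169 - 121 = 48 ✓

r = 13, w = 11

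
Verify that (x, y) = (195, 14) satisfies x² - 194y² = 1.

Compute x² = 195² = 38025
Compute 194y² = 194·14² = 194·196 = 38024
x² - 194y² = 38025 - 38024 = 1
Since this equals 1, (195, 14) is a solution.

Yes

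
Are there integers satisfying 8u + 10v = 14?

Step 1: Compute gcd(8, 10).
gcd(8, 10) = 2

Step 2: Check divisibility.
Does 2 divide 14? 14 = 2 x 7, so yes.

By the theorem on linear Diophantine equations, 8u + 10v = 14 has integer solutions if and only if gcd(8, 10) divides 14. Since 2 | 14, solutions exist.

Yes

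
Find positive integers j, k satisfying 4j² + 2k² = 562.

Try small values of j and check whether (562 - 4j²)/2 is a perfect square.
j = 10: 4·10² = 400, so 2k² = 562 - 400 = 162, giving k² = 81, k = 9.
Check: 4·10² + 2·9² = 400 + 162 = 562 ✓

j = 10, k = 9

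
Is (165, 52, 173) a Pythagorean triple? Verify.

Compute a² + b² = 165² + 52² = 27225 + 2704 = 29929
Compute c² = 173² = 29929
Since 29929 = 29929, confirmed.

Yes, it is a Pythagorean triple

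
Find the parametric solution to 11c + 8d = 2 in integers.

Step 1: Compute gcd(11, 8) = 1.
Since 1 divides 2, solutions exist.

Step 2: Find a particular solution using extended Euclidean algorithm.
We get c₀ = 6, d₀ = -8.
Check: 11*6 + 8*-8 = 2 = 2 ✓

Step 3: Write the general solution.
c = 6 + (8/1)t = 6 + 8t
d = -8 - (11/1)t = -8 - 11t
for any integer t.

c = 6 + 8t, d = -8 - 11t for integer t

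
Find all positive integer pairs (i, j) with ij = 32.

The positive divisors of 32 are: 1, 2, 4, 8, 16, 32.
Each divisor d gives the pair (d, 32/d):
(1, 32), (2, 16), (4, 8), (8, 4), (16, 2), (32, 1)

(1, 32), (2, 16), (4, 8), (8, 4), (16, 2), (32, 1)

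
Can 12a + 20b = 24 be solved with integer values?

Step 1: Compute gcd(12, 20).
gcd(12, 20) = 4

Step 2: Check divisibility.
Does 4 divide 24? 24 = 4 x 6, so yes.

By the theorem on linear Diophantine equations, 12a + 20b = 24 has integer solutions if and only if gcd(12, 20) divides 24. Since 4 | 24, solutions exist.

Yes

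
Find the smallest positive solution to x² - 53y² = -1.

We need x² = 53y² - 1. Try successive y:
y = 1: x² = 53·1² - 1 = 52, not a perfect square
y = 2: x² = 53·2² - 1 = 211, not a perfect square
y = 3: x² = 53·3² - 1 = 476, not a perfect square
...
y = 25: x² = 53·25² - 1 = 33124 = 182² ✓
Check: 182² - 53·25² = 33124 - 33125 = -1 ✓

x = 182, y = 25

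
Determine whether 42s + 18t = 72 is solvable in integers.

Step 1: Compute gcd(42, 18).
gcd(42, 18) = 6

Step 2: Check divisibility.
Does 6 divide 72? 72 = 6 x 12, so yes.

By the theorem on linear Diophantine equations, 42s + 18t = 72 has integer solutions if and only if gcd(42, 18) divides 72. Since 6 | 72, solutions exist.

Yes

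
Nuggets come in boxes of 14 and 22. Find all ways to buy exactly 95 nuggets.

We need non-negative integers (x, y) with 14x + 22y = 95.
For each x in 0..6, check if 95 - 14x is a non-negative multiple of 22.
No x yields an integer y ≥ 0.

No solution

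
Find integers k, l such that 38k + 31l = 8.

Step 1: Check solvability.
gcd(38, 31) = 1
Since 1 divides 8, solutions exist.

Step 2: Apply extended Euclidean algorithm to find gcd.
We find integers such that 38*x0 + 31*y0 = 1

Step 3: Scale the particular solution.
Multiply by 8/1 = 8:
k = 72, l = -88

Step 4: Verify.
38*(72) + 31*(-88) = 8 = 8 ✓

k = 72, l = -88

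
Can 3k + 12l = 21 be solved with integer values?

Step 1: Compute gcd(3, 12).
gcd(3, 12) = 3

Step 2: Check divisibility.
Does 3 divide 21? 21 = 3 x 7, so yes.

By the theorem on linear Diophantine equations, 3k + 12l = 21 has integer solutions if and only if gcd(3, 12) divides 21. Since 3 | 21, solutions exist.

Yes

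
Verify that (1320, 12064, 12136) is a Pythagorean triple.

Compute a² + b² = 1320² + 12064² = 1742400 + 145540096 = 147282496
Compute c² = 12136² = 147282496
Since 147282496 = 147282496, confirmed.

Yes, it is a Pythagorean triple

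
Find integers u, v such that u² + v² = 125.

We need to find integers u, v > 0 such that u² + v² = 125.
Trying u = 2: v² = 125 - 2² = 125 - 4 = 121
v = 11
Check: 2² + 11² = 4 + 121 = 125 ✓

125 = 2² + 11²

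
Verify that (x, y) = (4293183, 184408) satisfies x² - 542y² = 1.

Compute x² = 4293183² = 18431420271489
Compute 542y² = 542·184408² = 542·34006310464 = 18431420271488
x² - 542y² = 18431420271489 - 18431420271488 = 1
Since this equals 1, (4293183, 184408) is a solution.

Yes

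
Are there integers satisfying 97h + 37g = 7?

Step 1: Compute gcd(97, 37).
gcd(97, 37) = 1

Step 2: Check divisibility.
Does 1 divide 7? 7 = 1 x 7, so yes.

By the theorem on linear Diophantine equations, 97h + 37g = 7 has integer solutions if and only if gcd(97, 37) divides 7. Since 1 | 7, solutions exist.

Yes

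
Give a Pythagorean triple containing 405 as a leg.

We need the other leg and hypotenuse such that 405² + x² = c².
Take x = 1056, c = 1131: 405² + 1056² = 164025 + 1115136 = 1279161 = 1131² ✓
Triple: (405, 1056, 1131)

(405, 1056, 1131)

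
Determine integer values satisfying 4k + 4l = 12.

Step 1: Check solvability.
gcd(4, 4) = 4
Since 4 divides 12, solutions exist.

Step 2: Apply extended Euclidean algorithm to find gcd.
We find integers such that 4*x0 + 4*y0 = 4

Step 3: Scale the particular solution.
Multiply by 12/4 = 3:
k = 0, l = 3

Step 4: Verify.
4*(0) + 4*(3) = 12 = 12 ✓

k = 0, l = 3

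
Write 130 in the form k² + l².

We need to find integers k, l > 0 such that k² + l² = 130.
Trying k = 3: l² = 130 - 3² = 130 - 9 = 121
l = 11
Check: 3² + 11² = 9 + 121 = 130 ✓

130 = 3² + 11²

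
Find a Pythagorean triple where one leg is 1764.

We need the other leg and hypotenuse such that 1764² + x² = c².
Take x = 4640, c = 4964: 1764² + 4640² = 3111696 + 21529600 = 24641296 = 4964² ✓
Triple: (1764, 4640, 4964)

(1764, 4640, 4964)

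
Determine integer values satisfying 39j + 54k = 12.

Step 1: Check solvability.
gcd(39, 54) = 3
Since 3 divides 12, solutions exist.

Step 2: Apply extended Euclidean algorithm to find gcd.
We find integers such that 39*x0 + 54*y0 = 3

Step 3: Scale the particular solution.
Multiply by 12/3 = 4:
j = 28, k = -20

Step 4: Verify.
39*(28) + 54*(-20) = 12 = 12 ✓

j = 28, k = -20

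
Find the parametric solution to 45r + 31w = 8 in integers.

Step 1: Compute gcd(45, 31) = 1.
Since 1 divides 8, solutions exist.

Step 2: Find a particular solution using extended Euclidean algorithm.
We get r₀ = -88, w₀ = 128.
Check: 45*-88 + 31*128 = 8 = 8 ✓

Step 3: Write the general solution.
r = -88 + (31/1)t = -88 + 31t
w = 128 - (45/1)t = 128 - 45t
for any integer t.

r = -88 + 31t, w = 128 - 45t for integer t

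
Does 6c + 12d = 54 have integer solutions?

Step 1: Compute gcd(6, 12).
gcd(6, 12) = 6

Step 2: Check divisibility.
Does 6 divide 54? 54 = 6 x 9, so yes.

By the theorem on linear Diophantine equations, 6c + 12d = 54 has integer solutions if and only if gcd(6, 12) divides 54. Since 6 | 54, solutions exist.

Yes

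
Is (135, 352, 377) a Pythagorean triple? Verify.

Compute a² + b² = 135² + 352² = 18225 + 123904 = 142129
Compute c² = 377² = 142129
Since 142129 = 142129, confirmed.

Yes, it is a Pythagorean triple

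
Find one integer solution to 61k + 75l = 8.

Step 1: Check solvability.
gcd(61, 75) = 1
Since 1 divides 8, solutions exist.

Step 2: Apply extended Euclidean algorithm to find gcd.
We find integers such that 61*x0 + 75*y0 = 1

Step 3: Scale the particular solution.
Multiply by 8/1 = 8:
k = 128, l = -104

Step 4: Verify.
61*(128) + 75*(-104) = 8 = 8 ✓

k = 128, l = -104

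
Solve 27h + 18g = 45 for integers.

Step 1: Check solvability.
gcd(27, 18) = 9
Since 9 divides 45, solutions exist.

Step 2: Apply extended Euclidean algorithm to find gcd.
We find integers such that 27*x0 + 18*y0 = 9

Step 3: Scale the particular solution.
Multiply by 45/9 = 5:
h = 5, g = -5

Step 4: Verify.
27*(5) + 18*(-5) = 45 = 45 ✓

h = 5, g = -5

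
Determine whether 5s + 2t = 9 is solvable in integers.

Step 1: Compute gcd(5, 2).
gcd(5, 2) = 1

Step 2: Check divisibility.
Does 1 divide 9? 9 = 1 x 9, so yes.

By the theorem on linear Diophantine equations, 5s + 2t = 9 has integer solutions if and only if gcd(5, 2) divides 9. Since 1 | 9, solutions exist.

Yes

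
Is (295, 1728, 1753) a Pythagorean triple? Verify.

Compute a² + b² = 295² + 1728² = 87025 + 2985984 = 3073009
Compute c² = 1753² = 3073009
Since 3073009 = 3073009, confirmed.

Yes, it is a Pythagorean triple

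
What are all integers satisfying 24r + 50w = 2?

Step 1: Compute gcd(24, 50) = 2.
Since 2 divides 2, solutions exist.

Step 2: Find a particular solution using extended Euclidean algorithm.
We get r₀ = -2, w₀ = 1.
Check: 24*-2 + 50*1 = 2 = 2 ✓

Step 3: Write the general solution.
r = -2 + (50/2)t = -2 + 25t
w = 1 - (24/2)t = 1 - 12t
for any integer t.

r = -2 + 25t, w = 1 - 12t for integer t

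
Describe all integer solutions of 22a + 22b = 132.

Step 1: Compute gcd(22, 22) = 22.
Since 22 divides 132, solutions exist.

Step 2: Find a particular solution using extended Euclidean algorithm.
We get a₀ = 0, b₀ = 6.
Check: 22*0 + 22*6 = 132 = 132 ✓

Step 3: Write the general solution.
a = 0 + (22/22)t = 0 + 1t
b = 6 - (22/22)t = 6 - 1t
for any integer t.

a = 0 + 1t, b = 6 - 1t for integer t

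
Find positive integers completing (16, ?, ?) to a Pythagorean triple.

We need the other leg and hypotenuse such that 16² + x² = c².
Take x = 63, c = 65: 16² + 63² = 256 + 3969 = 4225 = 65² ✓
Triple: (63, 16, 65)

(63, 16, 65)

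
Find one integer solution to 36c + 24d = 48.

Step 1: Check solvability.
gcd(36, 24) = 12
Since 12 divides 48, solutions exist.

Step 2: Apply extended Euclidean algorithm to find gcd.
We find integers such that 36*x0 + 24*y0 = 12

Step 3: Scale the particular solution.
Multiply by 48/12 = 4:
c = 4, d = -4

Step 4: Verify.
36*(4) + 24*(-4) = 48 = 48 ✓

c = 4, d = -4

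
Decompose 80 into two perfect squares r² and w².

We need to find integers r, w > 0 such that r² + w² = 80.
Trying r = 4: w² = 80 - 4² = 80 - 16 = 64
w = 8
Check: 4² + 8² = 16 + 64 = 80 ✓

80 = 4² + 8²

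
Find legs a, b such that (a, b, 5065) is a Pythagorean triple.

We need a² + b² = 5065² = 25654225.
Trying: 225² + 5060² = 50625 + 25603600 = 25654225 ✓

(225, 5060, 5065)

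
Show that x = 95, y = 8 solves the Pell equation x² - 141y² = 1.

Compute x² = 95² = 9025
Compute 141y² = 141·8² = 141·64 = 9024
x² - 141y² = 9025 - 9024 = 1
Since this equals 1, (95, 8) is a solution.

Yes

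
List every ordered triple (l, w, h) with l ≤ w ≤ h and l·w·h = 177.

Iterate l from 1 to ⌊177^(1/3)⌋. For each l dividing 177, iterate w ≥ l with w dividing 177/l, and set h = 177/(l·w).
Triples found (2): (1×1×177), (1×3×59)

(1×1×177), (1×3×59)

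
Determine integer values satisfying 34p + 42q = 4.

Step 1: Check solvability.
gcd(34, 42) = 2
Since 2 divides 4, solutions exist.

Step 2: Apply extended Euclidean algorithm to find gcd.
We find integers such that 34*x0 + 42*y0 = 2

Step 3: Scale the particular solution.
Multiply by 4/2 = 2:
p = 10, q = -8

Step 4: Verify.
34*(10) + 42*(-8) = 4 = 4 ✓

p = 10, q = -8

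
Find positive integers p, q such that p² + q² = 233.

Search for p with 233 - p² a perfect square.
p = 8: 233 - 8² = 233 - 64 = 169 = 13² ✓
So p = 8, q = 13.

p = 8, q = 13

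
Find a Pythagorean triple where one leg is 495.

We need the other leg and hypotenuse such that 495² + x² = c².
Take x = 952, c = 1073: 495² + 952² = 245025 + 906304 = 1151329 = 1073² ✓
Triple: (495, 952, 1073)

(495, 952, 1073)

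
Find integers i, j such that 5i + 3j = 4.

Step 1: Check solvability.
gcd(5, 3) = 1
Since 1 divides 4, solutions exist.

Step 2: Apply extended Euclidean algorithm to find gcd.
We find integers such that 5*x0 + 3*y0 = 1

Step 3: Scale the particular solution.
Multiply by 4/1 = 4:
i = -4, j = 8

Step 4: Verify.
5*(-4) + 3*(8) = 4 = 4 ✓

i = -4, j = 8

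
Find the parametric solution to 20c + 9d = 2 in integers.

Step 1: Compute gcd(20, 9) = 1.
Since 1 divides 2, solutions exist.

Step 2: Find a particular solution using extended Euclidean algorithm.
We get c₀ = -8, d₀ = 18.
Check: 20*-8 + 9*18 = 2 = 2 ✓

Step 3: Write the general solution.
c = -8 + (9/1)t = -8 + 9t
d = 18 - (20/1)t = 18 - 20t
for any integer t.

c = -8 + 9t, d = 18 - 20t for integer t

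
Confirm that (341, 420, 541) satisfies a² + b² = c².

Compute a² + b² = 341² + 420² = 116281 + 176400 = 292681
Compute c² = 541² = 292681
Since 292681 = 292681, confirmed.

Yes, it is a Pythagorean triple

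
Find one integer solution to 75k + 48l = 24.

Step 1: Check solvability.
gcd(75, 48) = 3
Since 3 divides 24, solutions exist.

Step 2: Apply extended Euclidean algorithm to find gcd.
We find integers such that 75*x0 + 48*y0 = 3

Step 3: Scale the particular solution.
Multiply by 24/3 = 8:
k = -56, l = 88

Step 4: Verify.
75*(-56) + 48*(88) = 24 = 24 ✓

k = -56, l = 88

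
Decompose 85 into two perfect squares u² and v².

We need to find integers u, v > 0 such that u² + v² = 85.
Trying u = 2: v² = 85 - 2² = 85 - 4 = 81
v = 9
Check: 2² + 9² = 4 + 81 = 85 ✓

85 = 2² + 9²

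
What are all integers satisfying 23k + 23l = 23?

Step 1: Compute gcd(23, 23) = 23.
Since 23 divides 23, solutions exist.

Step 2: Find a particular solution using extended Euclidean algorithm.
We get k₀ = 0, l₀ = 1.
Check: 23*0 + 23*1 = 23 = 23 ✓

Step 3: Write the general solution.
k = 0 + (23/23)t = 0 + 1t
l = 1 - (23/23)t = 1 - 1t
for any integer t.

k = 0 + 1t, l = 1 - 1t for integer t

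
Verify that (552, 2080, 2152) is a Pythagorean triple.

Compute a² + b² = 552² + 2080² = 304704 + 4326400 = 4631104
Compute c² = 2152² = 4631104
Since 4631104 = 4631104, confirmed.

Yes, it is a Pythagorean triple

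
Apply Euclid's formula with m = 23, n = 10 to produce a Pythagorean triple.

a = m² - n² = 23² - 10² = 529 - 100 = 429
b = 2mn = 2·23·10 = 460
c = m² + n² = 529 + 100 = 629
Verify: 429² + 460² = 184041 + 211600 = 395641 = 629² ✓

(429, 460, 629)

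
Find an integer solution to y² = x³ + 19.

Try small integer x values and check whether x³ + 19 is a perfect square.
x = 5: x³ + 19 = 5³ + 19 = 125 + 19 = 144
Is 144 a perfect square? 12² = 144 ✓
So (x, y) = (5, 12) is a solution.

x = 5, y = 12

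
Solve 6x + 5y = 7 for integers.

Step 1: Check solvability.
gcd(6, 5) = 1
Since 1 divides 7, solutions exist.

Step 2: Apply extended Euclidean algorithm to find gcd.
We find integers such that 6*x0 + 5*y0 = 1

Step 3: Scale the particular solution.
Multiply by 7/1 = 7:
x = 7, y = -7

Step 4: Verify.
6*(7) + 5*(-7) = 7 = 7 ✓

x = 7, y = -7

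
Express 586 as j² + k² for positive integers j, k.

We need to find integers j, k > 0 such that j² + k² = 586.
Trying j = 15: k² = 586 - 15² = 586 - 225 = 361
k = 19
Check: 15² + 19² = 225 + 361 = 586 ✓

586 = 15² + 19²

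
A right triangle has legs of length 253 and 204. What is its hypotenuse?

c² = a² + b² = 253² + 204² = 64009 + 41616 = 105625
c = 325

325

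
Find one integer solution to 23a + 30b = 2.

Step 1: Check solvability.
gcd(23, 30) = 1
Since 1 divides 2, solutions exist.

Step 2: Apply extended Euclidean algorithm to find gcd.
We find integers such that 23*x0 + 30*y0 = 1

Step 3: Scale the particular solution.
Multiply by 2/1 = 2:
a = -26, b = 20

Step 4: Verify.
23*(-26) + 30*(20) = 2 = 2 ✓

a = -26, b = 20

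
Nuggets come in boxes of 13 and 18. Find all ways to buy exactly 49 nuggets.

We need non-negative integers (x, y) with 13x + 18y = 49.
For each x in 0..3, check if 49 - 13x is a non-negative multiple of 18.
x = 1: 18y = 36, y = 2 ✓

(1 boxes of 13, 2 boxes of 18)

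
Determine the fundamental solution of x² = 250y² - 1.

We need x² = 250y² - 1. Try successive y:
y = 1: x² = 250·1² - 1 = 249, not a perfect square
y = 2: x² = 250·2² - 1 = 999, not a perfect square
y = 3: x² = 250·3² - 1 = 2249, not a perfect square
...
y = 281: x² = 250·281² - 1 = 19740249 = 4443² ✓
Check: 4443² - 250·281² = 19740249 - 19740250 = -1 ✓

x = 4443, y = 281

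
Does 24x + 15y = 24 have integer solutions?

Step 1: Compute gcd(24, 15).
gcd(24, 15) = 3

Step 2: Check divisibility.
Does 3 divide 24? 24 = 3 x 8, so yes.

By the theorem on linear Diophantine equations, 24x + 15y = 24 has integer solutions if and only if gcd(24, 15) divides 24. Since 3 | 24, solutions exist.

Yes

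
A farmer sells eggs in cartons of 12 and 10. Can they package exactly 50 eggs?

We need non-negative a, b with 12a + 10b = 50.
gcd(12, 10) = 2 divides 50.
Try a = 0: 10b = 50 - 0 = 50, so b = 5.
One way: 0 cartons of 12 and 5 cartons of 10.

Yes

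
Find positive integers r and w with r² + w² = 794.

We need to find integers r, w > 0 such that r² + w² = 794.
Trying r = 13: w² = 794 - 13² = 794 - 169 = 625
w = 25
Check: 13² + 25² = 169 + 625 = 794 ✓

794 = 13² + 25²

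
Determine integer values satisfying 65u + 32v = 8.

Step 1: Check solvability.
gcd(65, 32) = 1
Since 1 divides 8, solutions exist.

Step 2: Apply extended Euclidean algorithm to find gcd.
We find integers such that 65*x0 + 32*y0 = 1

Step 3: Scale the particular solution.
Multiply by 8/1 = 8:
u = 8, v = -16

Step 4: Verify.
65*(8) + 32*(-16) = 8 = 8 ✓

u = 8, v = -16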